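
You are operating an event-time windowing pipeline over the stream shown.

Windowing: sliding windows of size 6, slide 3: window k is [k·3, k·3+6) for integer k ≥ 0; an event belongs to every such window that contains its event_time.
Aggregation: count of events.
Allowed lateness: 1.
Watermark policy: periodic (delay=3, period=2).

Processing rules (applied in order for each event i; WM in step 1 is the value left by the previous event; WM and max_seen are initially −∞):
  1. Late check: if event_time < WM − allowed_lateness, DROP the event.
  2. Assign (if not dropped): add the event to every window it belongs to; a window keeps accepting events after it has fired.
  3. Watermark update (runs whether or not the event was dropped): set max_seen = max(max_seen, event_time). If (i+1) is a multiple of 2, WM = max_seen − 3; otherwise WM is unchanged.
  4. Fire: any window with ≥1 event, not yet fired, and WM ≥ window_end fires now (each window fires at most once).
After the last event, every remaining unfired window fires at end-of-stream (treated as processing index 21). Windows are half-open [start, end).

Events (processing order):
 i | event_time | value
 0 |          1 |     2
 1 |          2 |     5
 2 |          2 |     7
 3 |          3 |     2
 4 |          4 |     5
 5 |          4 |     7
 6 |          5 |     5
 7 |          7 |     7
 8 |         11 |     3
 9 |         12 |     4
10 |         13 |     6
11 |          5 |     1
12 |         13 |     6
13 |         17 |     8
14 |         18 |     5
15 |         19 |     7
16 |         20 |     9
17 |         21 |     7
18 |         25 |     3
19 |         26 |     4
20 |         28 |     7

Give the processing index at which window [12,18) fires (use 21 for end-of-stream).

17

i=0 t=1 v=2: → [0,6); WM=−∞
i=1 t=2 v=5: → [0,6); WM=-1
i=2 t=2 v=7: → [0,6); WM=-1
i=3 t=3 v=2: → [3,9),[0,6); WM=0
i=4 t=4 v=5: → [3,9),[0,6); WM=0
i=5 t=4 v=7: → [3,9),[0,6); WM=1
i=6 t=5 v=5: → [3,9),[0,6); WM=1
i=7 t=7 v=7: → [6,12),[3,9); WM=4
i=8 t=11 v=3: → [9,15),[6,12); WM=4
i=9 t=12 v=4: → [12,18),[9,15); WM=9; [0,6) fires=7 [3,9) fires=5
i=10 t=13 v=6: → [12,18),[9,15); WM=9
i=11 t=5 v=1: DROP (t<9-1); WM=10
i=12 t=13 v=6: → [12,18),[9,15); WM=10
i=13 t=17 v=8: → [15,21),[12,18); WM=14; [6,12) fires=2
i=14 t=18 v=5: → [18,24),[15,21); WM=14
i=15 t=19 v=7: → [18,24),[15,21); WM=16; [9,15) fires=4
i=16 t=20 v=9: → [18,24),[15,21); WM=16
i=17 t=21 v=7: → [21,27),[18,24); WM=18; [12,18) fires=4
i=18 t=25 v=3: → [24,30),[21,27); WM=18
i=19 t=26 v=4: → [24,30),[21,27); WM=23; [15,21) fires=4
i=20 t=28 v=7: → [27,33),[24,30); WM=23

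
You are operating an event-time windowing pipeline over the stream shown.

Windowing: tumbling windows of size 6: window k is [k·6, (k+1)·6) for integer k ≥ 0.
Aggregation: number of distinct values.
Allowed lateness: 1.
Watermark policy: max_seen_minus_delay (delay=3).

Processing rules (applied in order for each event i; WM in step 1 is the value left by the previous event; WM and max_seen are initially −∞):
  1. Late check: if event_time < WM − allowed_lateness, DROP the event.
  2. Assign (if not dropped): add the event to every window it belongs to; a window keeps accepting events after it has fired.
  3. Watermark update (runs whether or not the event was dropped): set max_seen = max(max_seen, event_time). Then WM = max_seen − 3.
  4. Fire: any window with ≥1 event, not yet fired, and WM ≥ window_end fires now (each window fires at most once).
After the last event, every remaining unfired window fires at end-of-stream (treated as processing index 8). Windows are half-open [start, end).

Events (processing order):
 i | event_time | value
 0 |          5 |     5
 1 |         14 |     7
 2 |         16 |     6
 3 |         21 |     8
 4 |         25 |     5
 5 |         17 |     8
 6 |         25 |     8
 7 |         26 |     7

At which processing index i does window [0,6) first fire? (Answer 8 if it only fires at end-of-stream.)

1

i=0 t=5 v=5: → [0,6); WM=2
i=1 t=14 v=7: → [12,18); WM=11; [0,6) fires=1
i=2 t=16 v=6: → [12,18); WM=13
i=3 t=21 v=8: → [18,24); WM=18; [12,18) fires=2
i=4 t=25 v=5: → [24,30); WM=22
i=5 t=17 v=8: DROP (t<22-1); WM=22
i=6 t=25 v=8: → [24,30); WM=22
i=7 t=26 v=7: → [24,30); WM=23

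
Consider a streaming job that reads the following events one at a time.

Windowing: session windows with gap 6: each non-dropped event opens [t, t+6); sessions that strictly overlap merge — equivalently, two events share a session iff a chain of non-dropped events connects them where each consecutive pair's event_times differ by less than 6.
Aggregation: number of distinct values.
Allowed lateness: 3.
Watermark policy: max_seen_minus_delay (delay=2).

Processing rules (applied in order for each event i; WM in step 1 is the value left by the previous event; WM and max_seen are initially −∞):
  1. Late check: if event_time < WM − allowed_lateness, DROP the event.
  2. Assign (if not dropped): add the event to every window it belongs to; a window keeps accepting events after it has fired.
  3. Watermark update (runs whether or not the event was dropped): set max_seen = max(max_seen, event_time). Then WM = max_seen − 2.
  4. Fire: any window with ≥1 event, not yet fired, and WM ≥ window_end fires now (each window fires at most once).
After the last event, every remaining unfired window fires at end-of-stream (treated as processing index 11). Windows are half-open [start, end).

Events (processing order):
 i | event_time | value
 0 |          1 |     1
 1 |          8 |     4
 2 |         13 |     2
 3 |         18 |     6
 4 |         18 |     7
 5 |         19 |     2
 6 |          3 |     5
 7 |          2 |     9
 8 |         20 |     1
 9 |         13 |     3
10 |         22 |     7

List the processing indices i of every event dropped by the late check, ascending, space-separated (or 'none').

6 7 9

i=0 t=1 v=1: → [1,7); WM=-1
i=1 t=8 v=4: → [8,14); WM=6
i=2 t=13 v=2: → [8,19); WM=11
i=3 t=18 v=6: → [8,24); WM=16
i=4 t=18 v=7: → [8,24); WM=16
i=5 t=19 v=2: → [8,25); WM=17
i=6 t=3 v=5: DROP (t<17-3); WM=17
i=7 t=2 v=9: DROP (t<17-3); WM=17
i=8 t=20 v=1: → [8,26); WM=18
i=9 t=13 v=3: DROP (t<18-3); WM=18
i=10 t=22 v=7: → [8,28); WM=20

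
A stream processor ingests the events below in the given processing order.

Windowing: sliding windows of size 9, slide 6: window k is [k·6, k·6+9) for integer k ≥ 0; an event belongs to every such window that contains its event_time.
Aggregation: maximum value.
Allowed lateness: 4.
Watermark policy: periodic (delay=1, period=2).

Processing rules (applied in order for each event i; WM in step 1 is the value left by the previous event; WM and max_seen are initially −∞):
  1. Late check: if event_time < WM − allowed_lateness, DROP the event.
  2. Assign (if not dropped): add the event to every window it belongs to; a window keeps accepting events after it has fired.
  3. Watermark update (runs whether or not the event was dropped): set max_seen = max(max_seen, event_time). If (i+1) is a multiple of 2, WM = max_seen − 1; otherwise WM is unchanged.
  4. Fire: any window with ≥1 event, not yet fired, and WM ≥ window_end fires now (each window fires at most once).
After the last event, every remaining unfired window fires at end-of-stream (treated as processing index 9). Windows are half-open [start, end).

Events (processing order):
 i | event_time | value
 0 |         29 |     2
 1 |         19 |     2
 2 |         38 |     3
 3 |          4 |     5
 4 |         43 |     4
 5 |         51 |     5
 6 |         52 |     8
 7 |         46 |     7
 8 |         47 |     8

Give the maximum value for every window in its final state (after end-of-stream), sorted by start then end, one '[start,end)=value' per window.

[12,21)=2 [18,27)=2 [24,33)=2 [30,39)=3 [36,45)=4 [42,51)=8 [48,57)=8

i=0 t=29 v=2: → [24,33); WM=−∞
i=1 t=19 v=2: → [18,27),[12,21); WM=28; [12,21) fires=2 [18,27) fires=2
i=2 t=38 v=3: → [36,45),[30,39); WM=28
i=3 t=4 v=5: DROP (t<28-4); WM=37; [24,33) fires=2
i=4 t=43 v=4: → [42,51),[36,45); WM=37
i=5 t=51 v=5: → [48,57); WM=50; [30,39) fires=3 [36,45) fires=4
i=6 t=52 v=8: → [48,57); WM=50
i=7 t=46 v=7: → [42,51); WM=51; [42,51) fires=7
i=8 t=47 v=8: → [42,51); WM=51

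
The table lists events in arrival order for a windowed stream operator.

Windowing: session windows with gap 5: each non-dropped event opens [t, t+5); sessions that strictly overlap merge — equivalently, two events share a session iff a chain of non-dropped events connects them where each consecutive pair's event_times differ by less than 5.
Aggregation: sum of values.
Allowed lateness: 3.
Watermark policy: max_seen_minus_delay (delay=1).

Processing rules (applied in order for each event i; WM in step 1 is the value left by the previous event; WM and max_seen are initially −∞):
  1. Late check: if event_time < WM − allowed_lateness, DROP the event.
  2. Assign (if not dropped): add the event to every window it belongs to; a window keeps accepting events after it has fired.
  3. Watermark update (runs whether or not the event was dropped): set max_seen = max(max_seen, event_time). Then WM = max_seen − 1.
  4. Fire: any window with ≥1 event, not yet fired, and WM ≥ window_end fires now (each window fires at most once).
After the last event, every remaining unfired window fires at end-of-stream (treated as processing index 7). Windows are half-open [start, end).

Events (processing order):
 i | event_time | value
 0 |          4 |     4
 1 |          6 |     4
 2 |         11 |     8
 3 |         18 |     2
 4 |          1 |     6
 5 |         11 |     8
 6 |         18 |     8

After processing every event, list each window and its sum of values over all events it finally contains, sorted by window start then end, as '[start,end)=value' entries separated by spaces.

[4,11)=8 [11,16)=8 [18,23)=10

i=0 t=4 v=4: → [4,9); WM=3
i=1 t=6 v=4: → [4,11); WM=5
i=2 t=11 v=8: → [11,16); WM=10
i=3 t=18 v=2: → [18,23); WM=17
i=4 t=1 v=6: DROP (t<17-3); WM=17
i=5 t=11 v=8: DROP (t<17-3); WM=17
i=6 t=18 v=8: → [18,23); WM=17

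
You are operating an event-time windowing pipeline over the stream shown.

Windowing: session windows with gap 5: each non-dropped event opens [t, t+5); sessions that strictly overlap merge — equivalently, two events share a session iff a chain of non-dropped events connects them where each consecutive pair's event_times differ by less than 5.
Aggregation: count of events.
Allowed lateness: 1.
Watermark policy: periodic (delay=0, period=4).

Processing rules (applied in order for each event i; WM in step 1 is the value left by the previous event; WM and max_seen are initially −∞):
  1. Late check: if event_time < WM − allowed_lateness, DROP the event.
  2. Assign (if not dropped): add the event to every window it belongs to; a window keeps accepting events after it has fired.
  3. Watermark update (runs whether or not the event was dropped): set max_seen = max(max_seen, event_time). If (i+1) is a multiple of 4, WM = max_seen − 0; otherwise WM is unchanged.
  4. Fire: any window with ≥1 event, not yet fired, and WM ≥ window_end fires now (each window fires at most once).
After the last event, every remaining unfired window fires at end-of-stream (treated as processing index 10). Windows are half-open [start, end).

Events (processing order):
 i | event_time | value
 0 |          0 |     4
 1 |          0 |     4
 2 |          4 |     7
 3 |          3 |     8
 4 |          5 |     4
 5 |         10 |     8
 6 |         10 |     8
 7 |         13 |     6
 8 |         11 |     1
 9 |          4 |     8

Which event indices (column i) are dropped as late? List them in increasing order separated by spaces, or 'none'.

i=0 t=0 v=4: → [0,5); WM=−∞
i=1 t=0 v=4: → [0,5); WM=−∞
i=2 t=4 v=7: → [0,9); WM=−∞
i=3 t=3 v=8: → [0,9); WM=4
i=4 t=5 v=4: → [0,10); WM=4
i=5 t=10 v=8: → [10,15); WM=4
i=6 t=10 v=8: → [10,15); WM=4
i=7 t=13 v=6: → [10,18); WM=13
i=8 t=11 v=1: DROP (t<13-1); WM=13
i=9 t=4 v=8: DROP (t<13-1); WM=13

8 9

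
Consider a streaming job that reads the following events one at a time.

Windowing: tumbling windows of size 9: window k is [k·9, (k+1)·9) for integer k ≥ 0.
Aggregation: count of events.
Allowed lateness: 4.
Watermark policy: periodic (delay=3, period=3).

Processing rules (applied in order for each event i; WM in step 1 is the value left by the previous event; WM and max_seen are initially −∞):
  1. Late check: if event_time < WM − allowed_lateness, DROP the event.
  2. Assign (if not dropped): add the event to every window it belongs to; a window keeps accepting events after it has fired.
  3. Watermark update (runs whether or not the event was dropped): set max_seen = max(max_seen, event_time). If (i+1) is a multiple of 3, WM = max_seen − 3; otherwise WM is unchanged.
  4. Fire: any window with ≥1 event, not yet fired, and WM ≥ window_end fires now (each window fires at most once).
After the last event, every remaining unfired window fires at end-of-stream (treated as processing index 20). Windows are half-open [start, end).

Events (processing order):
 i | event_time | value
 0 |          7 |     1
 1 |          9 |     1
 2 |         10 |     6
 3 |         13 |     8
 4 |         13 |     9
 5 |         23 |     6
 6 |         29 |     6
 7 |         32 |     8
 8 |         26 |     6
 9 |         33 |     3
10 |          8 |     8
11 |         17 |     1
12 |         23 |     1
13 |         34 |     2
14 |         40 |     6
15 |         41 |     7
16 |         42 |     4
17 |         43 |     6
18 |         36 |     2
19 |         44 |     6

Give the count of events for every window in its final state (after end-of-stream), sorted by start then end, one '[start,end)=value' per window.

i=0 t=7 v=1: → [0,9); WM=−∞
i=1 t=9 v=1: → [9,18); WM=−∞
i=2 t=10 v=6: → [9,18); WM=7
i=3 t=13 v=8: → [9,18); WM=7
i=4 t=13 v=9: → [9,18); WM=7
i=5 t=23 v=6: → [18,27); WM=20; [0,9) fires=1 [9,18) fires=4
i=6 t=29 v=6: → [27,36); WM=20
i=7 t=32 v=8: → [27,36); WM=20
i=8 t=26 v=6: → [18,27); WM=29; [18,27) fires=2
i=9 t=33 v=3: → [27,36); WM=29
i=10 t=8 v=8: DROP (t<29-4); WM=29
i=11 t=17 v=1: DROP (t<29-4); WM=30
i=12 t=23 v=1: DROP (t<30-4); WM=30
i=13 t=34 v=2: → [27,36); WM=30
i=14 t=40 v=6: → [36,45); WM=37; [27,36) fires=4
i=15 t=41 v=7: → [36,45); WM=37
i=16 t=42 v=4: → [36,45); WM=37
i=17 t=43 v=6: → [36,45); WM=40
i=18 t=36 v=2: → [36,45); WM=40
i=19 t=44 v=6: → [36,45); WM=40

[0,9)=1 [9,18)=4 [18,27)=2 [27,36)=4 [36,45)=6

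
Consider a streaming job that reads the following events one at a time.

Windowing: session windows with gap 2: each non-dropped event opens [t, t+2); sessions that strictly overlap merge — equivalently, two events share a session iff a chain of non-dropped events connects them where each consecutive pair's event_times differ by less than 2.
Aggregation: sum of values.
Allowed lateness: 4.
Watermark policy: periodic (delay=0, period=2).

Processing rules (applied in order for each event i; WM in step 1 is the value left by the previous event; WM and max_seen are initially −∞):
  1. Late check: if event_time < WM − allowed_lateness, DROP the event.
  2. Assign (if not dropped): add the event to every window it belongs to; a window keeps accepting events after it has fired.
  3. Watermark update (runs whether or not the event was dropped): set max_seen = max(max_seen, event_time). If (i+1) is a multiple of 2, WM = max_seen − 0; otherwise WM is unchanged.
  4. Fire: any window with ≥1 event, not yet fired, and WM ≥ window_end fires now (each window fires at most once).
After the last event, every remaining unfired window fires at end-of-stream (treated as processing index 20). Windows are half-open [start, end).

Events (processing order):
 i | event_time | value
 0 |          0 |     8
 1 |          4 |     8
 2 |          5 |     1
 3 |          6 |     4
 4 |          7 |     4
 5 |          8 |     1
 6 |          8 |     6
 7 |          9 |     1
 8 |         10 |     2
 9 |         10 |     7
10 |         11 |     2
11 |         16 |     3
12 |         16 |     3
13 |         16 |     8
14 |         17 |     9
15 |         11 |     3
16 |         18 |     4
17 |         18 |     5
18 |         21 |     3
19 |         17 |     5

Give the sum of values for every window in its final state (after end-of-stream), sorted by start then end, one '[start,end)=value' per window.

[0,2)=8 [4,13)=36 [16,20)=37 [21,23)=3

i=0 t=0 v=8: → [0,2); WM=−∞
i=1 t=4 v=8: → [4,6); WM=4
i=2 t=5 v=1: → [4,7); WM=4
i=3 t=6 v=4: → [4,8); WM=6
i=4 t=7 v=4: → [4,9); WM=6
i=5 t=8 v=1: → [4,10); WM=8
i=6 t=8 v=6: → [4,10); WM=8
i=7 t=9 v=1: → [4,11); WM=9
i=8 t=10 v=2: → [4,12); WM=9
i=9 t=10 v=7: → [4,12); WM=10
i=10 t=11 v=2: → [4,13); WM=10
i=11 t=16 v=3: → [16,18); WM=16
i=12 t=16 v=3: → [16,18); WM=16
i=13 t=16 v=8: → [16,18); WM=16
i=14 t=17 v=9: → [16,19); WM=16
i=15 t=11 v=3: DROP (t<16-4); WM=17
i=16 t=18 v=4: → [16,20); WM=17
i=17 t=18 v=5: → [16,20); WM=18
i=18 t=21 v=3: → [21,23); WM=18
i=19 t=17 v=5: → [16,20); WM=21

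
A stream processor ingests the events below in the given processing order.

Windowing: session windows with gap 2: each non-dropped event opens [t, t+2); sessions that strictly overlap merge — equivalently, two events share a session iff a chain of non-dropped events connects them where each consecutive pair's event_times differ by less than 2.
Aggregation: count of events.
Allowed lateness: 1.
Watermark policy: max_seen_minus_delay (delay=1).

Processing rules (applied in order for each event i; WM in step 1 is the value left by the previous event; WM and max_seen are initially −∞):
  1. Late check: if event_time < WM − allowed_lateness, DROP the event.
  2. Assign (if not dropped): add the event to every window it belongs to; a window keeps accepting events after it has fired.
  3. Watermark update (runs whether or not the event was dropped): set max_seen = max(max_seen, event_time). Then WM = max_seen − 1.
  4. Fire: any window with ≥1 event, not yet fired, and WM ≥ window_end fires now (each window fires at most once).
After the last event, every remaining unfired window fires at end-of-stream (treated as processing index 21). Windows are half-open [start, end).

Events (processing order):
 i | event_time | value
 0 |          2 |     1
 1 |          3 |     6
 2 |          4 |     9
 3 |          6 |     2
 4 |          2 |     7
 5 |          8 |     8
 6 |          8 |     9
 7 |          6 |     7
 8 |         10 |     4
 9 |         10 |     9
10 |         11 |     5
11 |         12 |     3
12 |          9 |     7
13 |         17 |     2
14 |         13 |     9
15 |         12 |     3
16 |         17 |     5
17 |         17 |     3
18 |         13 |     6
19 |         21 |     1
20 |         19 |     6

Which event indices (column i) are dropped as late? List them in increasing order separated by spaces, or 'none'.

i=0 t=2 v=1: → [2,4); WM=1
i=1 t=3 v=6: → [2,5); WM=2
i=2 t=4 v=9: → [2,6); WM=3
i=3 t=6 v=2: → [6,8); WM=5
i=4 t=2 v=7: DROP (t<5-1); WM=5
i=5 t=8 v=8: → [8,10); WM=7
i=6 t=8 v=9: → [8,10); WM=7
i=7 t=6 v=7: → [6,8); WM=7
i=8 t=10 v=4: → [10,12); WM=9
i=9 t=10 v=9: → [10,12); WM=9
i=10 t=11 v=5: → [10,13); WM=10
i=11 t=12 v=3: → [10,14); WM=11
i=12 t=9 v=7: DROP (t<11-1); WM=11
i=13 t=17 v=2: → [17,19); WM=16
i=14 t=13 v=9: DROP (t<16-1); WM=16
i=15 t=12 v=3: DROP (t<16-1); WM=16
i=16 t=17 v=5: → [17,19); WM=16
i=17 t=17 v=3: → [17,19); WM=16
i=18 t=13 v=6: DROP (t<16-1); WM=16
i=19 t=21 v=1: → [21,23); WM=20
i=20 t=19 v=6: → [19,21); WM=20

4 12 14 15 18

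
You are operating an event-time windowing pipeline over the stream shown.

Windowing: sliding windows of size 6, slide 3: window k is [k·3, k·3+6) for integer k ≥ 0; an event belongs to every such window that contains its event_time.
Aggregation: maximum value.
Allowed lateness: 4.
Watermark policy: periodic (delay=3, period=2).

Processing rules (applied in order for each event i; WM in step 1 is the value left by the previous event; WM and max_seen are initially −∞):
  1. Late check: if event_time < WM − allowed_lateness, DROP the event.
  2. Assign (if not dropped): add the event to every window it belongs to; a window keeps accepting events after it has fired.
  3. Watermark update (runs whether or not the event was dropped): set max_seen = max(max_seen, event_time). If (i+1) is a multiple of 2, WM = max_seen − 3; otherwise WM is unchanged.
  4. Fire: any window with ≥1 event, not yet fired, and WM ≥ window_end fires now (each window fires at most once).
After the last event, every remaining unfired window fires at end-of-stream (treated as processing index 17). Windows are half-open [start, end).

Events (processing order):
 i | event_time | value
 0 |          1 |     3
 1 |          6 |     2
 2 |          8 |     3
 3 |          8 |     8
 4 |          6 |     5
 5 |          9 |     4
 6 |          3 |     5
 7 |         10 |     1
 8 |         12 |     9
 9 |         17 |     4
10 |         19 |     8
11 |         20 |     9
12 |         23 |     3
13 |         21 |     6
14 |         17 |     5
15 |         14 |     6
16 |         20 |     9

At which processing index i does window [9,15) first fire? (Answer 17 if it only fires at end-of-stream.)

11

i=0 t=1 v=3: → [0,6); WM=−∞
i=1 t=6 v=2: → [6,12),[3,9); WM=3
i=2 t=8 v=3: → [6,12),[3,9); WM=3
i=3 t=8 v=8: → [6,12),[3,9); WM=5
i=4 t=6 v=5: → [6,12),[3,9); WM=5
i=5 t=9 v=4: → [9,15),[6,12); WM=6; [0,6) fires=3
i=6 t=3 v=5: → [3,9),[0,6); WM=6
i=7 t=10 v=1: → [9,15),[6,12); WM=7
i=8 t=12 v=9: → [12,18),[9,15); WM=7
i=9 t=17 v=4: → [15,21),[12,18); WM=14; [3,9) fires=8 [6,12) fires=8
i=10 t=19 v=8: → [18,24),[15,21); WM=14
i=11 t=20 v=9: → [18,24),[15,21); WM=17; [9,15) fires=9
i=12 t=23 v=3: → [21,27),[18,24); WM=17
i=13 t=21 v=6: → [21,27),[18,24); WM=20; [12,18) fires=9
i=14 t=17 v=5: → [15,21),[12,18); WM=20
i=15 t=14 v=6: DROP (t<20-4); WM=20
i=16 t=20 v=9: → [18,24),[15,21); WM=20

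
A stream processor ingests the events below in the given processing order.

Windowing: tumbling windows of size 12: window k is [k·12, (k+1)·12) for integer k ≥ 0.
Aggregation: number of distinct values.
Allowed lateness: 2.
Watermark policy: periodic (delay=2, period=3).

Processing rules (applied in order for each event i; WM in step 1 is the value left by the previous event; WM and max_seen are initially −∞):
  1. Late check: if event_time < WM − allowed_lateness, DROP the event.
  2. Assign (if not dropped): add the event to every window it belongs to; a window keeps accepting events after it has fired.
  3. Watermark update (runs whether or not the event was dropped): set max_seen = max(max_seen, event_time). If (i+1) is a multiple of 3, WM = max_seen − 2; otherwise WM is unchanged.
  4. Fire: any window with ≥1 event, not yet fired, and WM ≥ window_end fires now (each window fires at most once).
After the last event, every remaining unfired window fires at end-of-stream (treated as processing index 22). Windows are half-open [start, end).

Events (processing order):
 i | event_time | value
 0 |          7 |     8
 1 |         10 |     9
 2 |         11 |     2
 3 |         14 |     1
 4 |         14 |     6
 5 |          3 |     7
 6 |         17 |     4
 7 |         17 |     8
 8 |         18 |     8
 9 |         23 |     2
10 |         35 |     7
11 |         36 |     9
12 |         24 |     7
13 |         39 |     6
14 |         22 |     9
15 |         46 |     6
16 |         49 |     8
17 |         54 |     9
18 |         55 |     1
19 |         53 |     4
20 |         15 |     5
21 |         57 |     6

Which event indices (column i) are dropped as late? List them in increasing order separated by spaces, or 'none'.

i=0 t=7 v=8: → [0,12); WM=−∞
i=1 t=10 v=9: → [0,12); WM=−∞
i=2 t=11 v=2: → [0,12); WM=9
i=3 t=14 v=1: → [12,24); WM=9
i=4 t=14 v=6: → [12,24); WM=9
i=5 t=3 v=7: DROP (t<9-2); WM=12; [0,12) fires=3
i=6 t=17 v=4: → [12,24); WM=12
i=7 t=17 v=8: → [12,24); WM=12
i=8 t=18 v=8: → [12,24); WM=16
i=9 t=23 v=2: → [12,24); WM=16
i=10 t=35 v=7: → [24,36); WM=16
i=11 t=36 v=9: → [36,48); WM=34; [12,24) fires=5
i=12 t=24 v=7: DROP (t<34-2); WM=34
i=13 t=39 v=6: → [36,48); WM=34
i=14 t=22 v=9: DROP (t<34-2); WM=37; [24,36) fires=1
i=15 t=46 v=6: → [36,48); WM=37
i=16 t=49 v=8: → [48,60); WM=37
i=17 t=54 v=9: → [48,60); WM=52; [36,48) fires=2
i=18 t=55 v=1: → [48,60); WM=52
i=19 t=53 v=4: → [48,60); WM=52
i=20 t=15 v=5: DROP (t<52-2); WM=53
i=21 t=57 v=6: → [48,60); WM=53

5 12 14 20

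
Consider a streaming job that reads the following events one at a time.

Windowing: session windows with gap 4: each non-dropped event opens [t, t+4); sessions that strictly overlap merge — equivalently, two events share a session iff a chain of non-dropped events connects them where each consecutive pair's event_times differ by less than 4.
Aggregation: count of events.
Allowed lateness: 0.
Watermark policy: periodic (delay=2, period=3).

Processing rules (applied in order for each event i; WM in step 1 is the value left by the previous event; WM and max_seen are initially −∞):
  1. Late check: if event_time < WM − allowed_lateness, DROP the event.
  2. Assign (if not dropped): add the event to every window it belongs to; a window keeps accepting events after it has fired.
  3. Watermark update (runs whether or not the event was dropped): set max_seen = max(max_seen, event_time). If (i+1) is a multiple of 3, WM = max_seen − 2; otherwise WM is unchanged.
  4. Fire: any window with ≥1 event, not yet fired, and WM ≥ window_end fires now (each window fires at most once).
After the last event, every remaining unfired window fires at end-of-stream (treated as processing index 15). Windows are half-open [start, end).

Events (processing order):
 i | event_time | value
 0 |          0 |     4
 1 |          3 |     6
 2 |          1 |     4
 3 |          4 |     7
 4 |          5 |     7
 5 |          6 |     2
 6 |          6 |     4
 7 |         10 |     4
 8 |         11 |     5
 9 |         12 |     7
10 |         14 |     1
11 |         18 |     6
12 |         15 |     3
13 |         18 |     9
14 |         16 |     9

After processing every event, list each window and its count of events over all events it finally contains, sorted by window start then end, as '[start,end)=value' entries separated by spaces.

i=0 t=0 v=4: → [0,4); WM=−∞
i=1 t=3 v=6: → [0,7); WM=−∞
i=2 t=1 v=4: → [0,7); WM=1
i=3 t=4 v=7: → [0,8); WM=1
i=4 t=5 v=7: → [0,9); WM=1
i=5 t=6 v=2: → [0,10); WM=4
i=6 t=6 v=4: → [0,10); WM=4
i=7 t=10 v=4: → [10,14); WM=4
i=8 t=11 v=5: → [10,15); WM=9
i=9 t=12 v=7: → [10,16); WM=9
i=10 t=14 v=1: → [10,18); WM=9
i=11 t=18 v=6: → [18,22); WM=16
i=12 t=15 v=3: DROP (t<16-0); WM=16
i=13 t=18 v=9: → [18,22); WM=16
i=14 t=16 v=9: → [10,22); WM=16

[0,10)=7 [10,22)=7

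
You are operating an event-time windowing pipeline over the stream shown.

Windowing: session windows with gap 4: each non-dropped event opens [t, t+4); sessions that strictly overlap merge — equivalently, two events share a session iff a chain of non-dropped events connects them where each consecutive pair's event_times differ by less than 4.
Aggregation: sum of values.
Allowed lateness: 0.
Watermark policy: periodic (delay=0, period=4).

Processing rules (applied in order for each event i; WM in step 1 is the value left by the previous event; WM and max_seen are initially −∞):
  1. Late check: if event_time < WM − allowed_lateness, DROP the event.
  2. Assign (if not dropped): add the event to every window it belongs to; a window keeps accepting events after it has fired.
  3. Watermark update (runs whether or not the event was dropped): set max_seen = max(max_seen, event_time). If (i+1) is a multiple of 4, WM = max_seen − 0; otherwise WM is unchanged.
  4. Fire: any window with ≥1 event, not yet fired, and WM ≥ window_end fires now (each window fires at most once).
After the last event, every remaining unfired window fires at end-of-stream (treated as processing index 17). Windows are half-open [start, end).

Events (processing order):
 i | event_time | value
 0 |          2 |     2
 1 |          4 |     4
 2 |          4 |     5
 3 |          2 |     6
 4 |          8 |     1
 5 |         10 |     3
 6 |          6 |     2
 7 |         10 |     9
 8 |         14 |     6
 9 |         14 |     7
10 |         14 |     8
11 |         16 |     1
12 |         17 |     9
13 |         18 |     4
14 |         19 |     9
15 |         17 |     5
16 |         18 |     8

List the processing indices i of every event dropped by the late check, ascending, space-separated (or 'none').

i=0 t=2 v=2: → [2,6); WM=−∞
i=1 t=4 v=4: → [2,8); WM=−∞
i=2 t=4 v=5: → [2,8); WM=−∞
i=3 t=2 v=6: → [2,8); WM=4
i=4 t=8 v=1: → [8,12); WM=4
i=5 t=10 v=3: → [8,14); WM=4
i=6 t=6 v=2: → [2,14); WM=4
i=7 t=10 v=9: → [2,14); WM=10
i=8 t=14 v=6: → [14,18); WM=10
i=9 t=14 v=7: → [14,18); WM=10
i=10 t=14 v=8: → [14,18); WM=10
i=11 t=16 v=1: → [14,20); WM=16
i=12 t=17 v=9: → [14,21); WM=16
i=13 t=18 v=4: → [14,22); WM=16
i=14 t=19 v=9: → [14,23); WM=16
i=15 t=17 v=5: → [14,23); WM=19
i=16 t=18 v=8: DROP (t<19-0); WM=19

16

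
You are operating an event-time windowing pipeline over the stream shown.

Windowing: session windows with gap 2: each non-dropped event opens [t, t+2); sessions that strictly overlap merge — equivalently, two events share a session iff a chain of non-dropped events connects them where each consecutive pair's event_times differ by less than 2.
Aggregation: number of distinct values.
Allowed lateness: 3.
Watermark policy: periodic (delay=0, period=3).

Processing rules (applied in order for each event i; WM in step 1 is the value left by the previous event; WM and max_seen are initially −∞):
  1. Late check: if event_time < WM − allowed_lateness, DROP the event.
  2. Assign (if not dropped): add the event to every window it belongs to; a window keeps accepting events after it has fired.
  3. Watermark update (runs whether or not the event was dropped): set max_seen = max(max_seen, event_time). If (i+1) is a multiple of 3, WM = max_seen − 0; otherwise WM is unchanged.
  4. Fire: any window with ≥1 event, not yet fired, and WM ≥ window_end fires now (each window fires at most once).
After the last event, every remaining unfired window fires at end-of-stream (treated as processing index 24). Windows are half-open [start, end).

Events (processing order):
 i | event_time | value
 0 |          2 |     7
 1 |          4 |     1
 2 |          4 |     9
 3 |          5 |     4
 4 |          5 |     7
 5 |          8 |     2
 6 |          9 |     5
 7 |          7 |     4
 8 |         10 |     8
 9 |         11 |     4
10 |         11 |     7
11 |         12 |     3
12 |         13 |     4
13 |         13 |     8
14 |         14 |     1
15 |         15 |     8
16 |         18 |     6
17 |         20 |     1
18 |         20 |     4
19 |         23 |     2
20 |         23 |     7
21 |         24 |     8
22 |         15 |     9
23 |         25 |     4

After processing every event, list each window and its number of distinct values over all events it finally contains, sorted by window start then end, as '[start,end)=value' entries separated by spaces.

i=0 t=2 v=7: → [2,4); WM=−∞
i=1 t=4 v=1: → [4,6); WM=−∞
i=2 t=4 v=9: → [4,6); WM=4
i=3 t=5 v=4: → [4,7); WM=4
i=4 t=5 v=7: → [4,7); WM=4
i=5 t=8 v=2: → [8,10); WM=8
i=6 t=9 v=5: → [8,11); WM=8
i=7 t=7 v=4: → [7,11); WM=8
i=8 t=10 v=8: → [7,12); WM=10
i=9 t=11 v=4: → [7,13); WM=10
i=10 t=11 v=7: → [7,13); WM=10
i=11 t=12 v=3: → [7,14); WM=12
i=12 t=13 v=4: → [7,15); WM=12
i=13 t=13 v=8: → [7,15); WM=12
i=14 t=14 v=1: → [7,16); WM=14
i=15 t=15 v=8: → [7,17); WM=14
i=16 t=18 v=6: → [18,20); WM=14
i=17 t=20 v=1: → [20,22); WM=20
i=18 t=20 v=4: → [20,22); WM=20
i=19 t=23 v=2: → [23,25); WM=20
i=20 t=23 v=7: → [23,25); WM=23
i=21 t=24 v=8: → [23,26); WM=23
i=22 t=15 v=9: DROP (t<23-3); WM=23
i=23 t=25 v=4: → [23,27); WM=25

[2,4)=1 [4,7)=4 [7,17)=7 [18,20)=1 [20,22)=2 [23,27)=4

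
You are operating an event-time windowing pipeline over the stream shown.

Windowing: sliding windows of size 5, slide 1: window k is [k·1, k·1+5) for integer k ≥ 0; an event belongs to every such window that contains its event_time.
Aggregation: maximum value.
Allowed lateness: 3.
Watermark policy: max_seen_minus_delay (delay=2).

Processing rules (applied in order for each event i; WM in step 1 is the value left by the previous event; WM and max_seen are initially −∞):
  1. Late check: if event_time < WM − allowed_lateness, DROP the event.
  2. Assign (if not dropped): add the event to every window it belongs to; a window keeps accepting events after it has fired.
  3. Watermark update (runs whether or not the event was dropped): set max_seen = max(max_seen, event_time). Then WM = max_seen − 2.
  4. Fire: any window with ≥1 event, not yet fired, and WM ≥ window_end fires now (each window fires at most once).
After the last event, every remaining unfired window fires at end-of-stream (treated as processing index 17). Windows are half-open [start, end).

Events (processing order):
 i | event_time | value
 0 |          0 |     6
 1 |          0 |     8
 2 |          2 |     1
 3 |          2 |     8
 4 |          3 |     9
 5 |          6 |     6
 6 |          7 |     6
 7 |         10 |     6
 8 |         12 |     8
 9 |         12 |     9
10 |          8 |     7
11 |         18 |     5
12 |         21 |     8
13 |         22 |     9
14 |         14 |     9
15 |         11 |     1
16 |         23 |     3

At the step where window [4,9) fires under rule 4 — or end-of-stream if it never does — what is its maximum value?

i=0 t=0 v=6: → [0,5); WM=-2
i=1 t=0 v=8: → [0,5); WM=-2
i=2 t=2 v=1: → [2,7),[1,6),[0,5); WM=0
i=3 t=2 v=8: → [2,7),[1,6),[0,5); WM=0
i=4 t=3 v=9: → [3,8),[2,7),[1,6),[0,5); WM=1
i=5 t=6 v=6: → [6,11),[5,10),[4,9),[3,8),[2,7); WM=4
i=6 t=7 v=6: → [7,12),[6,11),[5,10),[4,9),[3,8); WM=5; [0,5) fires=9
i=7 t=10 v=6: → [10,15),[9,14),[8,13),[7,12),[6,11); WM=8; [1,6) fires=9 [2,7) fires=9 [3,8) fires=9
i=8 t=12 v=8: → [12,17),[11,16),[10,15),[9,14),[8,13); WM=10; [4,9) fires=6 [5,10) fires=6
i=9 t=12 v=9: → [12,17),[11,16),[10,15),[9,14),[8,13); WM=10
i=10 t=8 v=7: → [8,13),[7,12),[6,11),[5,10),[4,9); WM=10
i=11 t=18 v=5: → [18,23),[17,22),[16,21),[15,20),[14,19); WM=16; [6,11) fires=7 [7,12) fires=7 [8,13) fires=9 [9,14) fires=9 [10,15) fires=9 [11,16) fires=9
i=12 t=21 v=8: → [21,26),[20,25),[19,24),[18,23),[17,22); WM=19; [12,17) fires=9 [14,19) fires=5
i=13 t=22 v=9: → [22,27),[21,26),[20,25),[19,24),[18,23); WM=20; [15,20) fires=5
i=14 t=14 v=9: DROP (t<20-3); WM=20
i=15 t=11 v=1: DROP (t<20-3); WM=20
i=16 t=23 v=3: → [23,28),[22,27),[21,26),[20,25),[19,24); WM=21; [16,21) fires=5

6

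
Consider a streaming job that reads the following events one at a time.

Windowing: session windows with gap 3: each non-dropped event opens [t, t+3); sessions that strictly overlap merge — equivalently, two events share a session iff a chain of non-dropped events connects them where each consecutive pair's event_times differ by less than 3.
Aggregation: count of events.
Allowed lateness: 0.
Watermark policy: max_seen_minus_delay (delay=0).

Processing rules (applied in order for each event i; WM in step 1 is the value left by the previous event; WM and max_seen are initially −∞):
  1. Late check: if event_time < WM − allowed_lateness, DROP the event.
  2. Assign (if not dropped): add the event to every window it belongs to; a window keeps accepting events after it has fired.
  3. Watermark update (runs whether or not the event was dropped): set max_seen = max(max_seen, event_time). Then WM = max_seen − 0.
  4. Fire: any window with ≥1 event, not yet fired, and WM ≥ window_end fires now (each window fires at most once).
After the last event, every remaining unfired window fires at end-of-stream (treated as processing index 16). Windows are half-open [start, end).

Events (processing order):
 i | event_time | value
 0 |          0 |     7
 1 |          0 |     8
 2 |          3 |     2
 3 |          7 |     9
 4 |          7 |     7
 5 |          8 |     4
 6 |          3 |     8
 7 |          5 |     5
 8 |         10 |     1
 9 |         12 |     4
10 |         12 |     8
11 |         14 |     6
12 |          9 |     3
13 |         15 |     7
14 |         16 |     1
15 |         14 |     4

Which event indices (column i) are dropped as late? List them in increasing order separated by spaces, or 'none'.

i=0 t=0 v=7: → [0,3); WM=0
i=1 t=0 v=8: → [0,3); WM=0
i=2 t=3 v=2: → [3,6); WM=3
i=3 t=7 v=9: → [7,10); WM=7
i=4 t=7 v=7: → [7,10); WM=7
i=5 t=8 v=4: → [7,11); WM=8
i=6 t=3 v=8: DROP (t<8-0); WM=8
i=7 t=5 v=5: DROP (t<8-0); WM=8
i=8 t=10 v=1: → [7,13); WM=10
i=9 t=12 v=4: → [7,15); WM=12
i=10 t=12 v=8: → [7,15); WM=12
i=11 t=14 v=6: → [7,17); WM=14
i=12 t=9 v=3: DROP (t<14-0); WM=14
i=13 t=15 v=7: → [7,18); WM=15
i=14 t=16 v=1: → [7,19); WM=16
i=15 t=14 v=4: DROP (t<16-0); WM=16

6 7 12 15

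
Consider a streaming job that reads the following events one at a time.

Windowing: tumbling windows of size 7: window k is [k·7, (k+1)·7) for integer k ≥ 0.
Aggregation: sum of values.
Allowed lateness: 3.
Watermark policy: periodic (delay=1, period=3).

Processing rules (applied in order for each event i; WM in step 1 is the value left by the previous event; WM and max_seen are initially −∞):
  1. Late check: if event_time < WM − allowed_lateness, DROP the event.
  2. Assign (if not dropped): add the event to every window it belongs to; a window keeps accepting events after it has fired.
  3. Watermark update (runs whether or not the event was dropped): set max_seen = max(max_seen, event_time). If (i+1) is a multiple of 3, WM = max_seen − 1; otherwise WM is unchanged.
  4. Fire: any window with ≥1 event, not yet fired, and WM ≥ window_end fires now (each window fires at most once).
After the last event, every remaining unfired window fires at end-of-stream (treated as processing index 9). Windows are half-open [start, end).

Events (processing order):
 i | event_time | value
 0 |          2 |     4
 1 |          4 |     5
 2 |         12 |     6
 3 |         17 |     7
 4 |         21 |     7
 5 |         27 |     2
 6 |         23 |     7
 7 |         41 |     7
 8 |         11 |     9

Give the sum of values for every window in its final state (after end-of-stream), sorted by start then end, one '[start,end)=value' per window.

i=0 t=2 v=4: → [0,7); WM=−∞
i=1 t=4 v=5: → [0,7); WM=−∞
i=2 t=12 v=6: → [7,14); WM=11; [0,7) fires=9
i=3 t=17 v=7: → [14,21); WM=11
i=4 t=21 v=7: → [21,28); WM=11
i=5 t=27 v=2: → [21,28); WM=26; [7,14) fires=6 [14,21) fires=7
i=6 t=23 v=7: → [21,28); WM=26
i=7 t=41 v=7: → [35,42); WM=26
i=8 t=11 v=9: DROP (t<26-3); WM=40; [21,28) fires=16

[0,7)=9 [7,14)=6 [14,21)=7 [21,28)=16 [35,42)=7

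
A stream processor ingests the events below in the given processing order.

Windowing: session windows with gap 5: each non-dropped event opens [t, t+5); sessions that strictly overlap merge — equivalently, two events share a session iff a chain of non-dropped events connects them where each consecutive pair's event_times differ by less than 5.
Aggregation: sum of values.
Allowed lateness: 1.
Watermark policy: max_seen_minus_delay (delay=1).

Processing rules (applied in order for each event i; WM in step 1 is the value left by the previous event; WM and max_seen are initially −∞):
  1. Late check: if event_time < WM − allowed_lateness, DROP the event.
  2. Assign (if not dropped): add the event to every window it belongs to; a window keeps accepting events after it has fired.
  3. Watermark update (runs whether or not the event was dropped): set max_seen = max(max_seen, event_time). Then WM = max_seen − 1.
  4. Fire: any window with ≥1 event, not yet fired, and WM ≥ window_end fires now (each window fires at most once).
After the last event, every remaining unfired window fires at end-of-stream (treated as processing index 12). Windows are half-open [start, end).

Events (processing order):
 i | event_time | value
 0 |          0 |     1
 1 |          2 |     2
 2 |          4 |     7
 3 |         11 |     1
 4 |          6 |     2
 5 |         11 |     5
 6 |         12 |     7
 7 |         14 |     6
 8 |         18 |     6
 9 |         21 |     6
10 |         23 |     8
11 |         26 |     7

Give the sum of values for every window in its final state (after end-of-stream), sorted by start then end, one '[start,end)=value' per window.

[0,9)=10 [11,31)=46

i=0 t=0 v=1: → [0,5); WM=-1
i=1 t=2 v=2: → [0,7); WM=1
i=2 t=4 v=7: → [0,9); WM=3
i=3 t=11 v=1: → [11,16); WM=10
i=4 t=6 v=2: DROP (t<10-1); WM=10
i=5 t=11 v=5: → [11,16); WM=10
i=6 t=12 v=7: → [11,17); WM=11
i=7 t=14 v=6: → [11,19); WM=13
i=8 t=18 v=6: → [11,23); WM=17
i=9 t=21 v=6: → [11,26); WM=20
i=10 t=23 v=8: → [11,28); WM=22
i=11 t=26 v=7: → [11,31); WM=25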